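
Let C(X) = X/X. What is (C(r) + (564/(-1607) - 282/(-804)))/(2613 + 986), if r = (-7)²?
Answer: 3649/13135618 ≈ 0.00027779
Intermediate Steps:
r = 49
C(X) = 1
(C(r) + (564/(-1607) - 282/(-804)))/(2613 + 986) = (1 + (564/(-1607) - 282/(-804)))/(2613 + 986) = (1 + (564*(-1/1607) - 282*(-1/804)))/3599 = (1 + (-564/1607 + 47/134))*(1/3599) = (1 - 47/215338)*(1/3599) = (215291/215338)*(1/3599) = 3649/13135618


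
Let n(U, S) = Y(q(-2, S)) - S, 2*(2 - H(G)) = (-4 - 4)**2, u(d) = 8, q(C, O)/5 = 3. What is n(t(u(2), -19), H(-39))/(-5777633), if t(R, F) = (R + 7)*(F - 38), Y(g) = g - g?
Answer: -30/5777633 ≈ -5.1924e-6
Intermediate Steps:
q(C, O) = 15 (q(C, O) = 5*3 = 15)
Y(g) = 0
t(R, F) = (-38 + F)*(7 + R) (t(R, F) = (7 + R)*(-38 + F) = (-38 + F)*(7 + R))
H(G) = -30 (H(G) = 2 - (-4 - 4)**2/2 = 2 - 1/2*(-8)**2 = 2 - 1/2*64 = 2 - 32 = -30)
n(U, S) = -S (n(U, S) = 0 - S = -S)
n(t(u(2), -19), H(-39))/(-5777633) = -1*(-30)/(-5777633) = 30*(-1/5777633) = -30/5777633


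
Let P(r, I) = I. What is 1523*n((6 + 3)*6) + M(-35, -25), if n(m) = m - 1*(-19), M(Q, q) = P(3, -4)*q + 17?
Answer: 111296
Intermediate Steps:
M(Q, q) = 17 - 4*q (M(Q, q) = -4*q + 17 = 17 - 4*q)
n(m) = 19 + m (n(m) = m + 19 = 19 + m)
1523*n((6 + 3)*6) + M(-35, -25) = 1523*(19 + (6 + 3)*6) + (17 - 4*(-25)) = 1523*(19 + 9*6) + (17 + 100) = 1523*(19 + 54) + 117 = 1523*73 + 117 = 111179 + 117 = 111296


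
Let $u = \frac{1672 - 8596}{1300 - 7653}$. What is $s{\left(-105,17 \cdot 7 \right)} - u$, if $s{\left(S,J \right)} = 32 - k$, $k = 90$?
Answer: $- \frac{375398}{6353} \approx -59.09$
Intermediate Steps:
$s{\left(S,J \right)} = -58$ ($s{\left(S,J \right)} = 32 - 90 = -58$)
$u = \frac{6924}{6353}$ ($u = - \frac{6924}{-6353} = \left(-6924\right) \left(- \frac{1}{6353}\right) = \frac{6924}{6353} \approx 1.0899$)
$s{\left(-105,17 \cdot 7 \right)} - u = -58 - \frac{6924}{6353} = - \frac{375398}{6353}$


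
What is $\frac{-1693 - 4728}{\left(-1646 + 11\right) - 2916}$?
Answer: $\frac{6421}{4551} \approx 1.4109$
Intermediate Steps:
$\frac{-1693 - 4728}{\left(-1646 + 11\right) - 2916} = - \frac{6421}{-1635 - 2916} = - \frac{6421}{-4551} = \left(-6421\right) \left(- \frac{1}{4551}\right) = \frac{6421}{4551}$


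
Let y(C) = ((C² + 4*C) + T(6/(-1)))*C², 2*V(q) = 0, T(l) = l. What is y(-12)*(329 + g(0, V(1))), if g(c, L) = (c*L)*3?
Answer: 4263840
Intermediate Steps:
V(q) = 0 (V(q) = (½)*0 = 0)
g(c, L) = 3*L*c (g(c, L) = (L*c)*3 = 3*L*c)
y(C) = C²*(-6 + C² + 4*C) (y(C) = ((C² + 4*C) + 6/(-1))*C² = ((C² + 4*C) + 6*(-1))*C² = ((C² + 4*C) - 6)*C² = (-6 + C² + 4*C)*C² = C²*(-6 + C² + 4*C))
y(-12)*(329 + g(0, V(1))) = ((-12)²*(-6 + (-12)² + 4*(-12)))*(329 + 3*0*0) = (144*(-6 + 144 - 48))*(329 + 0) = (144*90)*329 = 12960*329 = 4263840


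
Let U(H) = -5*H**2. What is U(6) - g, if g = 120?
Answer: -300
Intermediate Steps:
U(6) - g = -5*6**2 - 1*120 = -5*36 - 120 = -180 - 120 = -300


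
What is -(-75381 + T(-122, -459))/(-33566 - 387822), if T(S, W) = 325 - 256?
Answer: -18828/105347 ≈ -0.17872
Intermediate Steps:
T(S, W) = 69
-(-75381 + T(-122, -459))/(-33566 - 387822) = -(-75381 + 69)/(-33566 - 387822) = -(-75312)/(-421388) = -(-75312)*(-1)/421388 = -1*18828/105347 = -18828/105347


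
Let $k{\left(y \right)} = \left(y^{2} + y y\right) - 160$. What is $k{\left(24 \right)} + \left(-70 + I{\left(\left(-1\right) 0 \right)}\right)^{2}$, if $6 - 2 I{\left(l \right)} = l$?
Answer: $5481$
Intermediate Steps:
$I{\left(l \right)} = 3 - \frac{l}{2}$
$k{\left(y \right)} = -160 + 2 y^{2}$ ($k{\left(y \right)} = \left(y^{2} + y^{2}\right) - 160 = 2 y^{2} - 160 = -160 + 2 y^{2}$)
$k{\left(24 \right)} + \left(-70 + I{\left(\left(-1\right) 0 \right)}\right)^{2} = \left(-160 + 2 \cdot 24^{2}\right) + \left(-70 + \left(3 - \frac{\left(-1\right) 0}{2}\right)\right)^{2} = \left(-160 + 2 \cdot 576\right) + \left(-70 + \left(3 - 0\right)\right)^{2} = \left(-160 + 1152\right) + \left(-70 + \left(3 + 0\right)\right)^{2} = 992 + \left(-70 + 3\right)^{2} = 992 + \left(-67\right)^{2} = 992 + 4489 = 5481$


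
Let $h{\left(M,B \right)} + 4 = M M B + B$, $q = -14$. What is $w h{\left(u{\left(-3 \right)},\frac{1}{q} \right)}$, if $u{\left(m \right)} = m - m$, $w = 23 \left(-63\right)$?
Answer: $\frac{11799}{2} \approx 5899.5$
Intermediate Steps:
$w = -1449$
$u{\left(m \right)} = 0$
$h{\left(M,B \right)} = -4 + B + B M^{2}$ ($h{\left(M,B \right)} = -4 + \left(M M B + B\right) = -4 + \left(M^{2} B + B\right) = -4 + \left(B M^{2} + B\right) = -4 + \left(B + B M^{2}\right) = -4 + B + B M^{2}$)
$w h{\left(u{\left(-3 \right)},\frac{1}{q} \right)} = - 1449 \left(-4 + \frac{1}{-14} + \frac{0^{2}}{-14}\right) = - 1449 \left(-4 - \frac{1}{14} - 0\right) = - 1449 \left(-4 - \frac{1}{14} + 0\right) = \left(-1449\right) \left(- \frac{57}{14}\right) = \frac{11799}{2}$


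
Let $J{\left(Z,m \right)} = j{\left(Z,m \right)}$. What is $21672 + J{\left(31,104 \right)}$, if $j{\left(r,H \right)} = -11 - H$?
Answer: $21557$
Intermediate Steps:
$J{\left(Z,m \right)} = -11 - m$
$21672 + J{\left(31,104 \right)} = 21672 - 115 = 21557$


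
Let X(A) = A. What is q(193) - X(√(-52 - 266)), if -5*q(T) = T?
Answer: -193/5 - I*√318 ≈ -38.6 - 17.833*I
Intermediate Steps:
q(T) = -T/5
q(193) - X(√(-52 - 266)) = -⅕*193 - √(-52 - 266) = -193/5 - √(-318) = -193/5 - I*√318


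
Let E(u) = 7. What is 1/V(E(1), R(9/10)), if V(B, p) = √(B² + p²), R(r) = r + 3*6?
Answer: 10*√829/5803 ≈ 0.049616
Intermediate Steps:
R(r) = 18 + r (R(r) = r + 18 = 18 + r)
1/V(E(1), R(9/10)) = 1/(√(7² + (18 + 9/10)²)) = 1/(√(49 + (18 + 9*(⅒))²)) = 1/(√(49 + (18 + 9/10)²)) = 1/(√(49 + (189/10)²)) = 1/(√(49 + 35721/100)) = 1/(√(40621/100)) = 1/(7*√829/10) = 10*√829/5803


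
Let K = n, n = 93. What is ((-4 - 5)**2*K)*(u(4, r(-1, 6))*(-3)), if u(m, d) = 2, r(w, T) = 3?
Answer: -45198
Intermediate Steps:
K = 93
((-4 - 5)**2*K)*(u(4, r(-1, 6))*(-3)) = ((-4 - 5)**2*93)*(2*(-3)) = ((-9)**2*93)*(-6) = (81*93)*(-6) = 7533*(-6) = -45198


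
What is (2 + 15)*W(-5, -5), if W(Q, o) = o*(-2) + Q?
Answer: 85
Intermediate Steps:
W(Q, o) = Q - 2*o (W(Q, o) = -2*o + Q = Q - 2*o)
(2 + 15)*W(-5, -5) = (2 + 15)*(-5 - 2*(-5)) = 17*(-5 + 10) = 17*5 = 85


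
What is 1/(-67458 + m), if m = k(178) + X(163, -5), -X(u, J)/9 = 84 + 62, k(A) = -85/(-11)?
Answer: -11/756407 ≈ -1.4542e-5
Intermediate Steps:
k(A) = 85/11 (k(A) = -85*(-1/11) = 85/11)
X(u, J) = -1314 (X(u, J) = -9*(84 + 62) = -9*146 = -1314)
m = -14369/11 (m = 85/11 - 1314 = -14369/11 ≈ -1306.3)
1/(-67458 + m) = 1/(-67458 - 14369/11) = 1/(-756407/11) = -11/756407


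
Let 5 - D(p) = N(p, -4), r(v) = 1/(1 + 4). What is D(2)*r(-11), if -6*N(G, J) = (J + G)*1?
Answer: 14/15 ≈ 0.93333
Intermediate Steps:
r(v) = ⅕ (r(v) = 1/5 = ⅕)
N(G, J) = -G/6 - J/6 (N(G, J) = -(J + G)/6 = -(G + J)/6 = -G/6 - J/6)
D(p) = 13/3 + p/6 (D(p) = 5 - (-p/6 - ⅙*(-4)) = 5 - (-p/6 + ⅔) = 5 - (⅔ - p/6) = 5 + (-⅔ + p/6) = 13/3 + p/6)
D(2)*r(-11) = (13/3 + (⅙)*2)*(⅕) = (13/3 + ⅓)*(⅕) = (14/3)*(⅕) = 14/15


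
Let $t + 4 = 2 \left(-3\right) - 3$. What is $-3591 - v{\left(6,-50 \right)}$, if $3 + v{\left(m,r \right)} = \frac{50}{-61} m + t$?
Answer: $- \frac{217775}{61} \approx -3570.1$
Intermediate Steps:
$t = -13$ ($t = -4 + \left(2 \left(-3\right) - 3\right) = -4 - 9 = -13$)
$v{\left(m,r \right)} = -16 - \frac{50 m}{61}$ ($v{\left(m,r \right)} = -3 + \left(\frac{50}{-61} m - 13\right) = -3 + \left(50 \left(- \frac{1}{61}\right) m - 13\right) = -3 - \left(13 + \frac{50 m}{61}\right) = -16 - \frac{50 m}{61}$)
$-3591 - v{\left(6,-50 \right)} = -3591 - \left(-16 - \frac{300}{61}\right) = -3591 - - \frac{1276}{61} = -3591 + \frac{1276}{61} = - \frac{217775}{61}$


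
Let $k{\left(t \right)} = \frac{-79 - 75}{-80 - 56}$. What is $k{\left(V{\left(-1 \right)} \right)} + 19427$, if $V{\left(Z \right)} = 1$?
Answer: $\frac{1321113}{68} \approx 19428.0$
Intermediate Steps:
$k{\left(t \right)} = \frac{77}{68}$ ($k{\left(t \right)} = - \frac{154}{-136} = \left(-154\right) \left(- \frac{1}{136}\right) = \frac{77}{68}$)
$k{\left(V{\left(-1 \right)} \right)} + 19427 = \frac{77}{68} + 19427 = \frac{1321113}{68}$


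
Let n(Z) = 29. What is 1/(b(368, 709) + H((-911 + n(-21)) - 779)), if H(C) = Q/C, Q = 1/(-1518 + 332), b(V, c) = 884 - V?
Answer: 1969946/1016492137 ≈ 0.0019380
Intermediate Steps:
Q = -1/1186 (Q = 1/(-1186) = -1/1186 ≈ -0.00084317)
H(C) = -1/(1186*C)
1/(b(368, 709) + H((-911 + n(-21)) - 779)) = 1/((884 - 1*368) - 1/(1186*((-911 + 29) - 779))) = 1/((884 - 368) - 1/(1186*(-882 - 779))) = 1/(516 - 1/1186/(-1661)) = 1/(516 - 1/1186*(-1/1661)) = 1/(516 + 1/1969946) = 1/(1016492137/1969946) = 1969946/1016492137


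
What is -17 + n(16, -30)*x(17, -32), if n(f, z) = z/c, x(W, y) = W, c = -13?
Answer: 289/13 ≈ 22.231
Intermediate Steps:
n(f, z) = -z/13 (n(f, z) = z/(-13) = z*(-1/13) = -z/13)
-17 + n(16, -30)*x(17, -32) = -17 - 1/13*(-30)*17 = -17 + (30/13)*17 = -17 + 510/13 = 289/13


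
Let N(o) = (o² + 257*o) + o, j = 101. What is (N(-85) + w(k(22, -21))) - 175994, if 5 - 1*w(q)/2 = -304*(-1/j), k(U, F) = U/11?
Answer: -19260197/101 ≈ -1.9070e+5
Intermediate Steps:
N(o) = o² + 258*o
k(U, F) = U/11 (k(U, F) = U*(1/11) = U/11)
w(q) = 402/101 (w(q) = 10 - (-608)/((-1*101)) = 10 - (-608)/(-101) = 10 - (-608)*(-1)/101 = 10 - 2*304/101 = 10 - 608/101 = 402/101)
(N(-85) + w(k(22, -21))) - 175994 = (-85*(258 - 85) + 402/101) - 175994 = (-85*173 + 402/101) - 175994 = (-14705 + 402/101) - 175994 = -1484803/101 - 175994 = -19260197/101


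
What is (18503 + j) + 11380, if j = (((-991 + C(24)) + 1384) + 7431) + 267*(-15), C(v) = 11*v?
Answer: 33966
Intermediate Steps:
j = 4083 (j = (((-991 + 11*24) + 1384) + 7431) + 267*(-15) = (((-991 + 264) + 1384) + 7431) - 4005 = ((-727 + 1384) + 7431) - 4005 = (657 + 7431) - 4005 = 8088 - 4005 = 4083)
(18503 + j) + 11380 = (18503 + 4083) + 11380 = 22586 + 11380 = 33966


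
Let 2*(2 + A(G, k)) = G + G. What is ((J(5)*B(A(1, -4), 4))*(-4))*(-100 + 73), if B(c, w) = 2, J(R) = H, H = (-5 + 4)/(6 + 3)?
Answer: -24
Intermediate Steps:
A(G, k) = -2 + G (A(G, k) = -2 + (G + G)/2 = -2 + (2*G)/2 = -2 + G)
H = -⅑ (H = -1/9 = -1*⅑ = -⅑ ≈ -0.11111)
J(R) = -⅑
((J(5)*B(A(1, -4), 4))*(-4))*(-100 + 73) = (-⅑*2*(-4))*(-100 + 73) = -2/9*(-4)*(-27) = (8/9)*(-27) = -24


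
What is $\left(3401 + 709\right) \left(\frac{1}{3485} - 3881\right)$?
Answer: $- \frac{11117783448}{697} \approx -1.5951 \cdot 10^{7}$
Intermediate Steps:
$\left(3401 + 709\right) \left(\frac{1}{3485} - 3881\right) = 4110 \left(\frac{1}{3485} - 3881\right) = 4110 \left(- \frac{13525284}{3485}\right) = - \frac{11117783448}{697}$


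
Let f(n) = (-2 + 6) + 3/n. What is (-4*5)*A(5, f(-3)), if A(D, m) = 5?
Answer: -100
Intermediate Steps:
f(n) = 4 + 3/n
(-4*5)*A(5, f(-3)) = -4*5*5 = -20*5 = -100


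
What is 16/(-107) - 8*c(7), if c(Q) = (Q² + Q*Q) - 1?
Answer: -83048/107 ≈ -776.15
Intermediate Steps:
c(Q) = -1 + 2*Q² (c(Q) = (Q² + Q²) - 1 = 2*Q² - 1 = -1 + 2*Q²)
16/(-107) - 8*c(7) = 16/(-107) - 8*(-1 + 2*7²) = 16*(-1/107) - 8*(-1 + 2*49) = -16/107 - 8*(-1 + 98) = -16/107 - 8*97 = -16/107 - 776 = -83048/107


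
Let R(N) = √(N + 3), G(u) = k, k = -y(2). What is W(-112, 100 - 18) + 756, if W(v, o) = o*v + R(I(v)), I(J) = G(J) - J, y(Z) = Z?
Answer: -8428 + √113 ≈ -8417.4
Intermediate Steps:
k = -2 (k = -1*2 = -2)
G(u) = -2
I(J) = -2 - J
R(N) = √(3 + N)
W(v, o) = √(1 - v) + o*v (W(v, o) = o*v + √(3 + (-2 - v)) = o*v + √(1 - v) = √(1 - v) + o*v)
W(-112, 100 - 18) + 756 = (√(1 - 1*(-112)) + (100 - 18)*(-112)) + 756 = (√(1 + 112) + 82*(-112)) + 756 = (√113 - 9184) + 756 = (-9184 + √113) + 756 = -8428 + √113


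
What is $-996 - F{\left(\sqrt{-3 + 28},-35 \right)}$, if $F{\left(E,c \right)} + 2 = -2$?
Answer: $-992$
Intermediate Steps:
$F{\left(E,c \right)} = -4$ ($F{\left(E,c \right)} = -2 - 2 = -4$)
$-996 - F{\left(\sqrt{-3 + 28},-35 \right)} = -996 - -4 = -996 + 4 = -992$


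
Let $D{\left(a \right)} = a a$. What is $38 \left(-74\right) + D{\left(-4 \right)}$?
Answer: $-2796$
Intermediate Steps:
$D{\left(a \right)} = a^{2}$
$38 \left(-74\right) + D{\left(-4 \right)} = 38 \left(-74\right) + \left(-4\right)^{2} = -2812 + 16 = -2796$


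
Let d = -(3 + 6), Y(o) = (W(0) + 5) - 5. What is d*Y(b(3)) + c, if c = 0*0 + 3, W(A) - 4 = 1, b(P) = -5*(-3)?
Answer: -42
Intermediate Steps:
b(P) = 15
W(A) = 5 (W(A) = 4 + 1 = 5)
Y(o) = 5 (Y(o) = (5 + 5) - 5 = 10 - 5 = 5)
c = 3 (c = 0 + 3 = 3)
d = -9 (d = -1*9 = -9)
d*Y(b(3)) + c = -9*5 + 3 = -45 + 3 = -42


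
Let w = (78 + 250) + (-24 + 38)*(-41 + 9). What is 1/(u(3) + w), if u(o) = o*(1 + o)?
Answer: -1/108 ≈ -0.0092593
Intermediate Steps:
w = -120 (w = 328 + 14*(-32) = 328 - 448 = -120)
1/(u(3) + w) = 1/(3*(1 + 3) - 120) = 1/(3*4 - 120) = 1/(12 - 120) = 1/(-108) = -1/108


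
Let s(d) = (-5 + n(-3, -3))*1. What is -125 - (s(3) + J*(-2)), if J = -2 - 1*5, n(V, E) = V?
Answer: -131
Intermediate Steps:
J = -7 (J = -2 - 5 = -7)
s(d) = -8 (s(d) = (-5 - 3)*1 = -8*1 = -8)
-125 - (s(3) + J*(-2)) = -125 - (-8 - 7*(-2)) = -125 - (-8 + 14) = -125 - 1*6 = -125 - 6 = -131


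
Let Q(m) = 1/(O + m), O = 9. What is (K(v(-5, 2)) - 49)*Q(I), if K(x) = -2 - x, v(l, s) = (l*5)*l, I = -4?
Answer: -176/5 ≈ -35.200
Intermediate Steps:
v(l, s) = 5*l² (v(l, s) = (5*l)*l = 5*l²)
Q(m) = 1/(9 + m)
(K(v(-5, 2)) - 49)*Q(I) = ((-2 - 5*(-5)²) - 49)/(9 - 4) = ((-2 - 5*25) - 49)/5 = ((-2 - 1*125) - 49)*(⅕) = ((-2 - 125) - 49)*(⅕) = (-127 - 49)*(⅕) = -176*⅕ = -176/5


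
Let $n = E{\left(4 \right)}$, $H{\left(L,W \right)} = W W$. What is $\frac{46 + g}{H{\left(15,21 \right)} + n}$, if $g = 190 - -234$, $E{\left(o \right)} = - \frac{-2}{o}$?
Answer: $\frac{940}{883} \approx 1.0646$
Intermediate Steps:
$H{\left(L,W \right)} = W^{2}$
$E{\left(o \right)} = \frac{2}{o}$
$g = 424$ ($g = 190 + 234 = 424$)
$n = \frac{1}{2}$ ($n = \frac{2}{4} = 2 \cdot \frac{1}{4} = \frac{1}{2} \approx 0.5$)
$\frac{46 + g}{H{\left(15,21 \right)} + n} = \frac{46 + 424}{21^{2} + \frac{1}{2}} = \frac{470}{441 + \frac{1}{2}} = \frac{470}{\frac{883}{2}} = 470 \cdot \frac{2}{883} = \frac{940}{883}$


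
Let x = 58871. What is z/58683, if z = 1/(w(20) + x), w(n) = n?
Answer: 1/3455900553 ≈ 2.8936e-10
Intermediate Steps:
z = 1/58891 (z = 1/(20 + 58871) = 1/58891 ≈ 1.6981e-5)
z/58683 = (1/58891)/58683 = (1/58891)*(1/58683) = 1/3455900553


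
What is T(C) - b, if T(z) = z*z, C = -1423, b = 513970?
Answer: 1510959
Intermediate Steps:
T(z) = z**2
T(C) - b = (-1423)**2 - 1*513970 = 2024929 - 513970 = 1510959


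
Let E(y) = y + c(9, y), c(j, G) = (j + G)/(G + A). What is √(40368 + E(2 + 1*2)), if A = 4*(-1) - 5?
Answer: √1009235/5 ≈ 200.92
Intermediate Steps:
A = -9 (A = -4 - 5 = -9)
c(j, G) = (G + j)/(-9 + G) (c(j, G) = (j + G)/(G - 9) = (G + j)/(-9 + G))
E(y) = y + (9 + y)/(-9 + y) (E(y) = y + (y + 9)/(-9 + y) = y + (9 + y)/(-9 + y))
√(40368 + E(2 + 1*2)) = √(40368 + (9 + (2 + 1*2) + (2 + 1*2)*(-9 + (2 + 1*2)))/(-9 + (2 + 1*2))) = √(40368 + (9 + (2 + 2) + (2 + 2)*(-9 + (2 + 2)))/(-9 + (2 + 2))) = √(40368 + (9 + 4 + 4*(-9 + 4))/(-9 + 4)) = √(40368 + (9 + 4 + 4*(-5))/(-5)) = √(40368 - (9 + 4 - 20)/5) = √(40368 - ⅕*(-7)) = √(40368 + 7/5) = √(201847/5) = √1009235/5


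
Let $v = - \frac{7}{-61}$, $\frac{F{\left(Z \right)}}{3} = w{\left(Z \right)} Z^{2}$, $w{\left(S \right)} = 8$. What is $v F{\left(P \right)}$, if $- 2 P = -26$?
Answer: $\frac{28392}{61} \approx 465.44$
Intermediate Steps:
$P = 13$ ($P = \left(- \frac{1}{2}\right) \left(-26\right) = 13$)
$F{\left(Z \right)} = 24 Z^{2}$ ($F{\left(Z \right)} = 3 \cdot 8 Z^{2} = 24 Z^{2}$)
$v = \frac{7}{61}$ ($v = \left(-7\right) \left(- \frac{1}{61}\right) = \frac{7}{61} \approx 0.11475$)
$v F{\left(P \right)} = \frac{7 \cdot 24 \cdot 13^{2}}{61} = \frac{7 \cdot 24 \cdot 169}{61} = \frac{7}{61} \cdot 4056 = \frac{28392}{61}$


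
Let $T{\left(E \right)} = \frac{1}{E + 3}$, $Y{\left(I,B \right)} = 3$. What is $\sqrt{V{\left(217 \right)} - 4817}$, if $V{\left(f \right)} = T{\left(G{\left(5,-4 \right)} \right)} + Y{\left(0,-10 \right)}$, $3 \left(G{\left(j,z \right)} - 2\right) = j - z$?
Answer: $\frac{3 i \sqrt{8558}}{4} \approx 69.382 i$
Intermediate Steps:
$G{\left(j,z \right)} = 2 - \frac{z}{3} + \frac{j}{3}$ ($G{\left(j,z \right)} = 2 + \frac{j - z}{3} = 2 + \left(- \frac{z}{3} + \frac{j}{3}\right) = 2 - \frac{z}{3} + \frac{j}{3}$)
$T{\left(E \right)} = \frac{1}{3 + E}$
$V{\left(f \right)} = \frac{25}{8}$ ($V{\left(f \right)} = \frac{1}{3 + \left(2 - - \frac{4}{3} + \frac{1}{3} \cdot 5\right)} + 3 = \frac{1}{3 + \left(2 + \frac{4}{3} + \frac{5}{3}\right)} + 3 = \frac{1}{3 + 5} + 3 = \frac{1}{8} + 3 = \frac{25}{8}$)
$\sqrt{V{\left(217 \right)} - 4817} = \sqrt{\frac{25}{8} - 4817} = \sqrt{- \frac{38511}{8}} = \frac{3 i \sqrt{8558}}{4}$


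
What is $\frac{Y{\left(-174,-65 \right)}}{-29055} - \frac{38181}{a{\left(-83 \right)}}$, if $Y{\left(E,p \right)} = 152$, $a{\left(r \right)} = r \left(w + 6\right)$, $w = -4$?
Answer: $\frac{1109323723}{4823130} \approx 230.0$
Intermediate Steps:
$a{\left(r \right)} = 2 r$ ($a{\left(r \right)} = r \left(-4 + 6\right) = r 2 = 2 r$)
$\frac{Y{\left(-174,-65 \right)}}{-29055} - \frac{38181}{a{\left(-83 \right)}} = \frac{152}{-29055} - \frac{38181}{2 \left(-83\right)} = 152 \left(- \frac{1}{29055}\right) - \frac{38181}{-166} = - \frac{152}{29055} - - \frac{38181}{166} = - \frac{152}{29055} + \frac{38181}{166} = \frac{1109323723}{4823130}$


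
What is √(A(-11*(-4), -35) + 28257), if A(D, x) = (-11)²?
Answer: √28378 ≈ 168.46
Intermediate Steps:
A(D, x) = 121
√(A(-11*(-4), -35) + 28257) = √(121 + 28257) = √28378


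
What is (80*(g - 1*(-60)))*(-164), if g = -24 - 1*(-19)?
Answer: -721600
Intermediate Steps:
g = -5 (g = -24 + 19 = -5)
(80*(g - 1*(-60)))*(-164) = (80*(-5 - 1*(-60)))*(-164) = (80*(-5 + 60))*(-164) = (80*55)*(-164) = 4400*(-164) = -721600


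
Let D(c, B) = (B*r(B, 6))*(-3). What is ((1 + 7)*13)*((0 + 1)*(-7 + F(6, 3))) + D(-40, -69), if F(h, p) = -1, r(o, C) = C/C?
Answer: -625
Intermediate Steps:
r(o, C) = 1
D(c, B) = -3*B (D(c, B) = (B*1)*(-3) = B*(-3) = -3*B)
((1 + 7)*13)*((0 + 1)*(-7 + F(6, 3))) + D(-40, -69) = ((1 + 7)*13)*((0 + 1)*(-7 - 1)) - 3*(-69) = (8*13)*(1*(-8)) + 207 = 104*(-8) + 207 = -832 + 207 = -625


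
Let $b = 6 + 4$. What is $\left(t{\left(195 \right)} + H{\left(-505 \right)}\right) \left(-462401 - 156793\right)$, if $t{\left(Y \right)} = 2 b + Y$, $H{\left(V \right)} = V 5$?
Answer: $1430338140$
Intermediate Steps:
$b = 10$
$H{\left(V \right)} = 5 V$
$t{\left(Y \right)} = 20 + Y$ ($t{\left(Y \right)} = 2 \cdot 10 + Y = 20 + Y$)
$\left(t{\left(195 \right)} + H{\left(-505 \right)}\right) \left(-462401 - 156793\right) = \left(\left(20 + 195\right) + 5 \left(-505\right)\right) \left(-462401 - 156793\right) = \left(215 - 2525\right) \left(-619194\right) = \left(-2310\right) \left(-619194\right) = 1430338140$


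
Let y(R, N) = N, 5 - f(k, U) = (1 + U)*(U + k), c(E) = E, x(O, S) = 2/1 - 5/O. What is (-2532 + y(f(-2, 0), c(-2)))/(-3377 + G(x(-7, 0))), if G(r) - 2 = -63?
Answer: 1267/1719 ≈ 0.73706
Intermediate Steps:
x(O, S) = 2 - 5/O (x(O, S) = 2*1 - 5/O = 2 - 5/O)
G(r) = -61 (G(r) = 2 - 63 = -61)
f(k, U) = 5 - (1 + U)*(U + k)
(-2532 + y(f(-2, 0), c(-2)))/(-3377 + G(x(-7, 0))) = (-2532 - 2)/(-3377 - 61) = -2534/(-3438) = -2534*(-1/3438) = 1267/1719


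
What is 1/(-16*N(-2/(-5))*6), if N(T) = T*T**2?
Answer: -125/768 ≈ -0.16276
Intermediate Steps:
N(T) = T**3
1/(-16*N(-2/(-5))*6) = 1/(-16*(-2/(-5))**3*6) = 1/(-16*(-2*(-1/5))**3*6) = 1/(-16*(2/5)**3*6) = 1/(-16*8/125*6) = 1/(-128/125*6) = 1/(-768/125) = -125/768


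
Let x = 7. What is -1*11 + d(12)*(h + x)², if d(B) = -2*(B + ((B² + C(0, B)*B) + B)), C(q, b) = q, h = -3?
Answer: -5387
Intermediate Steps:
d(B) = -4*B - 2*B² (d(B) = -2*(B + ((B² + 0*B) + B)) = -2*(B + ((B² + 0) + B)) = -2*(B + (B² + B)) = -2*(B + (B + B²)) = -2*(B² + 2*B) = -4*B - 2*B²)
-1*11 + d(12)*(h + x)² = -1*11 + (-2*12*(2 + 12))*(-3 + 7)² = -11 - 2*12*14*4² = -11 - 336*16 = -11 - 5376 = -5387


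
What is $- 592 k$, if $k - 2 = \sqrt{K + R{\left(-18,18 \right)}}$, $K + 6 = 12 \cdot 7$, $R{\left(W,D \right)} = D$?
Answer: $-1184 - 2368 \sqrt{6} \approx -6984.4$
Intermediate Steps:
$K = 78$ ($K = -6 + 12 \cdot 7 = -6 + 84 = 78$)
$k = 2 + 4 \sqrt{6}$ ($k = 2 + \sqrt{78 + 18} = 2 + \sqrt{96} = 2 + 4 \sqrt{6} \approx 11.798$)
$- 592 k = - 592 \left(2 + 4 \sqrt{6}\right) = -1184 - 2368 \sqrt{6}$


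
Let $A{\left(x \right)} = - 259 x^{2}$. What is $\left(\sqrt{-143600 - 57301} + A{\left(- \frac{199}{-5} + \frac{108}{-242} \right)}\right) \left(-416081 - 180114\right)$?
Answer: $\frac{17506543178743381}{73205} - 596195 i \sqrt{200901} \approx 2.3914 \cdot 10^{11} - 2.6723 \cdot 10^{8} i$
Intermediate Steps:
$\left(\sqrt{-143600 - 57301} + A{\left(- \frac{199}{-5} + \frac{108}{-242} \right)}\right) \left(-416081 - 180114\right) = \left(\sqrt{-143600 - 57301} - 259 \left(- \frac{199}{-5} + \frac{108}{-242}\right)^{2}\right) \left(-416081 - 180114\right) = \left(\sqrt{-200901} - 259 \left(\left(-199\right) \left(- \frac{1}{5}\right) + 108 \left(- \frac{1}{242}\right)\right)^{2}\right) \left(-596195\right) = \left(i \sqrt{200901} - 259 \left(\frac{199}{5} - \frac{54}{121}\right)^{2}\right) \left(-596195\right) = \left(i \sqrt{200901} - 259 \left(\frac{23809}{605}\right)^{2}\right) \left(-596195\right) = \left(i \sqrt{200901} - \frac{146818936579}{366025}\right) \left(-596195\right) = \left(- \frac{146818936579}{366025} + i \sqrt{200901}\right) \left(-596195\right) = \frac{17506543178743381}{73205} - 596195 i \sqrt{200901}$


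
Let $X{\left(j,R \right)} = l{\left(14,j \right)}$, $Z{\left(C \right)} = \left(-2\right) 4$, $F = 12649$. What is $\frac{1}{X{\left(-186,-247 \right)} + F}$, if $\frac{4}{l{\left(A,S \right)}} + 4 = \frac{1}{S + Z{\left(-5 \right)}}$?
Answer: $\frac{777}{9827497} \approx 7.9064 \cdot 10^{-5}$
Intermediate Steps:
$Z{\left(C \right)} = -8$
$l{\left(A,S \right)} = \frac{4}{-4 + \frac{1}{-8 + S}}$ ($l{\left(A,S \right)} = \frac{4}{-4 + \frac{1}{S - 8}} = \frac{4}{-4 + \frac{1}{-8 + S}}$)
$X{\left(j,R \right)} = \frac{4 \left(8 - j\right)}{-33 + 4 j}$
$\frac{1}{X{\left(-186,-247 \right)} + F} = \frac{1}{\frac{4 \left(8 - -186\right)}{-33 + 4 \left(-186\right)} + 12649} = \frac{1}{\frac{4 \left(8 + 186\right)}{-33 - 744} + 12649} = \frac{1}{4 \frac{1}{-777} \cdot 194 + 12649} = \frac{1}{4 \left(- \frac{1}{777}\right) 194 + 12649} = \frac{1}{- \frac{776}{777} + 12649} = \frac{1}{\frac{9827497}{777}} = \frac{777}{9827497}$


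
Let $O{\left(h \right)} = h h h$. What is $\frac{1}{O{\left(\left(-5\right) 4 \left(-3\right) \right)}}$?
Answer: $\frac{1}{216000} \approx 4.6296 \cdot 10^{-6}$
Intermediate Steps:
$O{\left(h \right)} = h^{3}$ ($O{\left(h \right)} = h^{2} h = h^{3}$)
$\frac{1}{O{\left(\left(-5\right) 4 \left(-3\right) \right)}} = \frac{1}{\left(\left(-5\right) 4 \left(-3\right)\right)^{3}} = \frac{1}{\left(\left(-20\right) \left(-3\right)\right)^{3}} = \frac{1}{60^{3}} = \frac{1}{216000}$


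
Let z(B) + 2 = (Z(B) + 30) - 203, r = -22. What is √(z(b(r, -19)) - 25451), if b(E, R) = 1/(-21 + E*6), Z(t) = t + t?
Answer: 2*I*√16663315/51 ≈ 160.08*I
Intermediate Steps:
Z(t) = 2*t
b(E, R) = 1/(-21 + 6*E)
z(B) = -175 + 2*B (z(B) = -2 + ((2*B + 30) - 203) = -2 + ((30 + 2*B) - 203) = -2 + (-173 + 2*B) = -175 + 2*B)
√(z(b(r, -19)) - 25451) = √((-175 + 2*(1/(3*(-7 + 2*(-22))))) - 25451) = √((-175 + 2*(1/(3*(-7 - 44)))) - 25451) = √((-175 + 2*((⅓)/(-51))) - 25451) = √((-175 + 2*((⅓)*(-1/51))) - 25451) = √((-175 + 2*(-1/153)) - 25451) = √((-175 - 2/153) - 25451) = √(-26777/153 - 25451) = √(-3920780/153) = 2*I*√16663315/51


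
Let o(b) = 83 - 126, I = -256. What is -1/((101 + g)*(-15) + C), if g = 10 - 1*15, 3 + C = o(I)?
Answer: 1/1486 ≈ 0.00067295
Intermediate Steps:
o(b) = -43
C = -46 (C = -3 - 43 = -46)
g = -5 (g = 10 - 15 = -5)
-1/((101 + g)*(-15) + C) = -1/((101 - 5)*(-15) - 46) = -1/(96*(-15) - 46) = -1/(-1440 - 46) = -1/(-1486) = -1*(-1/1486) = 1/1486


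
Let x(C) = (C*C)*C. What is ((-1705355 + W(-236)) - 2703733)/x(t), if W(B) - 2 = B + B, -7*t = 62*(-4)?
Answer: -756239197/7626496 ≈ -99.159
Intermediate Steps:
t = 248/7 (t = -62*(-4)/7 = -⅐*(-248) = 248/7 ≈ 35.429)
x(C) = C³ (x(C) = C²*C = C³)
W(B) = 2 + 2*B (W(B) = 2 + (B + B) = 2 + 2*B)
((-1705355 + W(-236)) - 2703733)/x(t) = ((-1705355 + (2 + 2*(-236))) - 2703733)/((248/7)³) = ((-1705355 + (2 - 472)) - 2703733)/(15252992/343) = ((-1705355 - 470) - 2703733)*(343/15252992) = (-1705825 - 2703733)*(343/15252992) = -4409558*343/15252992 = -756239197/7626496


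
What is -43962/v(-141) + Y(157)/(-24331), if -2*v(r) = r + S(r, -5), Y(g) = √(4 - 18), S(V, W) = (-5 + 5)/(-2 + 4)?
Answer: -29308/47 - I*√14/24331 ≈ -623.57 - 0.00015378*I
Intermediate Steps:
S(V, W) = 0 (S(V, W) = 0/2 = 0*(½) = 0)
Y(g) = I*√14 (Y(g) = √(-14) = I*√14)
v(r) = -r/2 (v(r) = -(r + 0)/2 = -r/2)
-43962/v(-141) + Y(157)/(-24331) = -43962/((-½*(-141))) + (I*√14)/(-24331) = -43962/141/2 + (I*√14)*(-1/24331) = -43962*2/141 - I*√14/24331 = -29308/47 - I*√14/24331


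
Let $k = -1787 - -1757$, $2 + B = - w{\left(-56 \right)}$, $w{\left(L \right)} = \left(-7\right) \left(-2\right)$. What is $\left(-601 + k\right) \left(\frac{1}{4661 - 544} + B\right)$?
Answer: $\frac{41564601}{4117} \approx 10096.0$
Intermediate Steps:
$w{\left(L \right)} = 14$
$B = -16$ ($B = -2 - 14 = -16$)
$k = -30$ ($k = -1787 + 1757 = -30$)
$\left(-601 + k\right) \left(\frac{1}{4661 - 544} + B\right) = \left(-601 - 30\right) \left(\frac{1}{4661 - 544} - 16\right) = - 631 \left(\frac{1}{4117} - 16\right) = \left(-631\right) \left(- \frac{65871}{4117}\right) = \frac{41564601}{4117}$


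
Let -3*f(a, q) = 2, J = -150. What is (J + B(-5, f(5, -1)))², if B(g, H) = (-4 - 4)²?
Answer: 7396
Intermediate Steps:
f(a, q) = -⅔ (f(a, q) = -⅓*2 = -⅔)
B(g, H) = 64 (B(g, H) = (-8)² = 64)
(J + B(-5, f(5, -1)))² = (-150 + 64)² = (-86)² = 7396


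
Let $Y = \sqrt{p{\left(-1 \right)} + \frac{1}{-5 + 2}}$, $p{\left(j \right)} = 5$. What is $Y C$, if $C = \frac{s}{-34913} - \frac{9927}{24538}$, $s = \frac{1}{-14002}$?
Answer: $- \frac{1213208013041 \sqrt{42}}{8996584579791} \approx -0.87394$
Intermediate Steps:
$s = - \frac{1}{14002} \approx -7.1418 \cdot 10^{-5}$
$Y = \frac{\sqrt{42}}{3}$ ($Y = \sqrt{5 + \frac{1}{-5 + 2}} = \sqrt{5 + \frac{1}{-3}} = \sqrt{5 - \frac{1}{3}} = \sqrt{\frac{14}{3}} = \frac{\sqrt{42}}{3} \approx 2.1602$)
$C = - \frac{1213208013041}{2998861526597}$ ($C = - \frac{1}{14002 \left(-34913\right)} - \frac{9927}{24538} = \left(- \frac{1}{14002}\right) \left(- \frac{1}{34913}\right) - \frac{9927}{24538} = \frac{1}{488851826} - \frac{9927}{24538} = - \frac{1213208013041}{2998861526597} \approx -0.40456$)
$Y C = \frac{\sqrt{42}}{3} \left(- \frac{1213208013041}{2998861526597}\right) = - \frac{1213208013041 \sqrt{42}}{8996584579791}$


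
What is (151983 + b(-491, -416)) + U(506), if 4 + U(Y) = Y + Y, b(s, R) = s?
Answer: 152500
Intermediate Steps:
U(Y) = -4 + 2*Y (U(Y) = -4 + (Y + Y) = -4 + 2*Y)
(151983 + b(-491, -416)) + U(506) = (151983 - 491) + (-4 + 2*506) = 151492 + (-4 + 1012) = 151492 + 1008 = 152500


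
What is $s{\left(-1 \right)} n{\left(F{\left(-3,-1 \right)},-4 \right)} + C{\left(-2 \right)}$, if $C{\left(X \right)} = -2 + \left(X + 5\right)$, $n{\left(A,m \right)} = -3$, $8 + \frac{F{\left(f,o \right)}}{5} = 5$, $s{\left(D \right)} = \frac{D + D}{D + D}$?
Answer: $-2$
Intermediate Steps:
$s{\left(D \right)} = 1$ ($s{\left(D \right)} = \frac{2 D}{2 D} = 2 D \frac{1}{2 D} = 1$)
$F{\left(f,o \right)} = -15$ ($F{\left(f,o \right)} = -40 + 5 \cdot 5 = -40 + 25 = -15$)
$C{\left(X \right)} = 3 + X$ ($C{\left(X \right)} = -2 + \left(5 + X\right) = 3 + X$)
$s{\left(-1 \right)} n{\left(F{\left(-3,-1 \right)},-4 \right)} + C{\left(-2 \right)} = 1 \left(-3\right) + \left(3 - 2\right) = -3 + 1 = -2$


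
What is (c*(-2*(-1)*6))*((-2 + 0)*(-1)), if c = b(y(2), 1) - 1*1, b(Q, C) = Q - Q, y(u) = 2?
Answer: -24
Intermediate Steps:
b(Q, C) = 0
c = -1 (c = 0 - 1*1 = 0 - 1 = -1)
(c*(-2*(-1)*6))*((-2 + 0)*(-1)) = (-(-2*(-1))*6)*((-2 + 0)*(-1)) = (-2*6)*(-2*(-1)) = -1*12*2 = -12*2 = -24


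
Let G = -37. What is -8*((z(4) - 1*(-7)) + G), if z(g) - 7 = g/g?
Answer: 176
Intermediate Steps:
z(g) = 8 (z(g) = 7 + g/g = 7 + 1 = 8)
-8*((z(4) - 1*(-7)) + G) = -8*((8 - 1*(-7)) - 37) = -8*((8 + 7) - 37) = -8*(15 - 37) = -8*(-22) = 176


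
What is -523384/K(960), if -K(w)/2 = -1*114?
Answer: -130846/57 ≈ -2295.5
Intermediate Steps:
K(w) = 228 (K(w) = -(-2)*114 = -2*(-114) = 228)
-523384/K(960) = -523384/228 = -523384*1/228 = -130846/57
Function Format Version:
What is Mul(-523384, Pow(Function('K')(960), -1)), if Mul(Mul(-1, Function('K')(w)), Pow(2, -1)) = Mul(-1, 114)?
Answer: Rational(-130846, 57) ≈ -2295.5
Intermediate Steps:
Function('K')(w) = 228 (Function('K')(w) = Mul(-2, Mul(-1, 114)) = Mul(-2, -114) = 228)
Mul(-523384, Pow(Function('K')(960), -1)) = Mul(-523384, Pow(228, -1)) = Mul(-523384, Rational(1, 228)) = Rational(-130846, 57)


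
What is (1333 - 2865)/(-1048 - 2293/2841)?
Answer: 4352412/2979661 ≈ 1.4607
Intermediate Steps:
(1333 - 2865)/(-1048 - 2293/2841) = -1532/(-1048 - 2293*1/2841) = -1532/(-1048 - 2293/2841) = -1532/(-2979661/2841) = -1532*(-2841/2979661) = 4352412/2979661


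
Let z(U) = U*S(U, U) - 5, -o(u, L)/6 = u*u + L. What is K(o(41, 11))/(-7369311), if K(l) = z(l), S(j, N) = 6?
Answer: 60917/7369311 ≈ 0.0082663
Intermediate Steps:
o(u, L) = -6*L - 6*u² (o(u, L) = -6*(u*u + L) = -6*(u² + L) = -6*(L + u²) = -6*L - 6*u²)
z(U) = -5 + 6*U (z(U) = U*6 - 5 = 6*U - 5 = -5 + 6*U)
K(l) = -5 + 6*l
K(o(41, 11))/(-7369311) = (-5 + 6*(-6*11 - 6*41²))/(-7369311) = (-5 + 6*(-66 - 6*1681))*(-1/7369311) = (-5 + 6*(-66 - 10086))*(-1/7369311) = (-5 + 6*(-10152))*(-1/7369311) = (-5 - 60912)*(-1/7369311) = -60917*(-1/7369311) = 60917/7369311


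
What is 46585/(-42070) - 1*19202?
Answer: -23082135/1202 ≈ -19203.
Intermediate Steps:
46585/(-42070) - 1*19202 = 46585*(-1/42070) - 19202 = -1331/1202 - 19202 = -23082135/1202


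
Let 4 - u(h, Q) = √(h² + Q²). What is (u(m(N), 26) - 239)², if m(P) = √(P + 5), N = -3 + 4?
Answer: (235 + √682)² ≈ 68181.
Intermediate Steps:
N = 1
m(P) = √(5 + P)
u(h, Q) = 4 - √(Q² + h²) (u(h, Q) = 4 - √(h² + Q²) = 4 - √(Q² + h²))
(u(m(N), 26) - 239)² = ((4 - √(26² + (√(5 + 1))²)) - 239)² = ((4 - √(676 + (√6)²)) - 239)² = ((4 - √(676 + 6)) - 239)² = ((4 - √682) - 239)² = (-235 - √682)²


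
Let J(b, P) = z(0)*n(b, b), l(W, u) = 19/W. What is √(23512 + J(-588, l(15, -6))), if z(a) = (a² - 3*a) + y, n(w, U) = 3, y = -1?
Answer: √23509 ≈ 153.33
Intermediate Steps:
z(a) = -1 + a² - 3*a (z(a) = (a² - 3*a) - 1 = -1 + a² - 3*a)
J(b, P) = -3 (J(b, P) = (-1 + 0² - 3*0)*3 = (-1 + 0 + 0)*3 = -1*3 = -3)
√(23512 + J(-588, l(15, -6))) = √(23512 - 3) = √23509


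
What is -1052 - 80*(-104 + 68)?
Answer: 1828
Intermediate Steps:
-1052 - 80*(-104 + 68) = -1052 - 80*(-36) = -1052 - 1*(-2880) = -1052 + 2880 = 1828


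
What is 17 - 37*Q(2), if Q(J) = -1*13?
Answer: 498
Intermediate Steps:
Q(J) = -13
17 - 37*Q(2) = 17 - 37*(-13) = 17 + 481 = 498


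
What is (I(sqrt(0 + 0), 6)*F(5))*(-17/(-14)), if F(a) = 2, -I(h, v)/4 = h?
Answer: 0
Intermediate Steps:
I(h, v) = -4*h
(I(sqrt(0 + 0), 6)*F(5))*(-17/(-14)) = (-4*sqrt(0 + 0)*2)*(-17/(-14)) = (-4*sqrt(0)*2)*(-17*(-1/14)) = (-4*0*2)*(17/14) = (0*2)*(17/14) = 0*(17/14) = 0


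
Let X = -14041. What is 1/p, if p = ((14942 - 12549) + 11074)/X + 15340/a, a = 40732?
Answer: -142979503/83287226 ≈ -1.7167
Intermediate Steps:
p = -83287226/142979503 (p = ((14942 - 12549) + 11074)/(-14041) + 15340/40732 = (2393 + 11074)*(-1/14041) + 15340*(1/40732) = 13467*(-1/14041) + 3835/10183 = -13467/14041 + 3835/10183 = -83287226/142979503 ≈ -0.58251)
1/p = 1/(-83287226/142979503) = -142979503/83287226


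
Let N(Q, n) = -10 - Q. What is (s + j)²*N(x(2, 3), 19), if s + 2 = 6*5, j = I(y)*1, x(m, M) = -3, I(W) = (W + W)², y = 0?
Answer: -5488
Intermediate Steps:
I(W) = 4*W² (I(W) = (2*W)² = 4*W²)
j = 0 (j = (4*0²)*1 = (4*0)*1 = 0*1 = 0)
s = 28 (s = -2 + 6*5 = -2 + 30 = 28)
(s + j)²*N(x(2, 3), 19) = (28 + 0)²*(-10 - 1*(-3)) = 28²*(-10 + 3) = 784*(-7) = -5488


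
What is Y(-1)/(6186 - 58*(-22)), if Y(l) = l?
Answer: -1/7462 ≈ -0.00013401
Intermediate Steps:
Y(-1)/(6186 - 58*(-22)) = -1/(6186 - 58*(-22)) = -1/(6186 + 1276) = -1/7462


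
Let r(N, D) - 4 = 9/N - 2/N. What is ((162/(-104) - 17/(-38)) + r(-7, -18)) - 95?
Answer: -91993/988 ≈ -93.110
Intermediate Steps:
r(N, D) = 4 + 7/N (r(N, D) = 4 + (9/N - 2/N) = 4 + 7/N)
((162/(-104) - 17/(-38)) + r(-7, -18)) - 95 = ((162/(-104) - 17/(-38)) + (4 + 7/(-7))) - 95 = ((162*(-1/104) - 17*(-1/38)) + (4 + 7*(-1/7))) - 95 = ((-81/52 + 17/38) + (4 - 1)) - 95 = (-1097/988 + 3) - 95 = 1867/988 - 95 = -91993/988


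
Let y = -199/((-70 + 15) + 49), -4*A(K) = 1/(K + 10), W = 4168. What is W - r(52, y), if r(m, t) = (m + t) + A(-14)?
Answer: 195973/48 ≈ 4082.8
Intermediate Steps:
A(K) = -1/(4*(10 + K)) (A(K) = -1/(4*(K + 10)) = -1/(4*(10 + K)))
y = 199/6 (y = -199/(-55 + 49) = -199/(-6) = -199*(-1/6) = 199/6 ≈ 33.167)
r(m, t) = 1/16 + m + t (r(m, t) = (m + t) - 1/(40 + 4*(-14)) = (m + t) - 1/(40 - 56) = (m + t) - 1/(-16) = (m + t) - 1*(-1/16) = (m + t) + 1/16 = 1/16 + m + t)
W - r(52, y) = 4168 - (1/16 + 52 + 199/6) = 4168 - 1*4091/48 = 4168 - 4091/48 = 195973/48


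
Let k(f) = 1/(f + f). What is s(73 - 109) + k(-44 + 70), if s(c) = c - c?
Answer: 1/52 ≈ 0.019231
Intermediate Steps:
s(c) = 0
k(f) = 1/(2*f)
s(73 - 109) + k(-44 + 70) = 0 + 1/(2*(-44 + 70)) = 0 + (1/2)/26 = 0 + (1/2)*(1/26) = 0 + 1/52 = 1/52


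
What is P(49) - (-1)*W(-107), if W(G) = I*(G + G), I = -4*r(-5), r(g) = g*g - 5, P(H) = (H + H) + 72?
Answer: 17290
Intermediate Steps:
P(H) = 72 + 2*H (P(H) = 2*H + 72 = 72 + 2*H)
r(g) = -5 + g**2 (r(g) = g**2 - 5 = -5 + g**2)
I = -80 (I = -4*(-5 + (-5)**2) = -4*(-5 + 25) = -4*20 = -80)
W(G) = -160*G (W(G) = -80*(G + G) = -160*G)
P(49) - (-1)*W(-107) = (72 + 2*49) - (-1)*(-160*(-107)) = (72 + 98) - (-1)*17120 = 170 - 1*(-17120) = 170 + 17120 = 17290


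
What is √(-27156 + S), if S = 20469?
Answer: 3*I*√743 ≈ 81.774*I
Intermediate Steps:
√(-27156 + S) = √(-27156 + 20469) = √(-6687) = 3*I*√743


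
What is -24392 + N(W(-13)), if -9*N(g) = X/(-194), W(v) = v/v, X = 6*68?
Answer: -7098004/291 ≈ -24392.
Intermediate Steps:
X = 408
W(v) = 1
N(g) = 68/291 (N(g) = -136/(3*(-194)) = -136*(-1)/(3*194) = -⅑*(-204/97) = 68/291)
-24392 + N(W(-13)) = -24392 + 68/291 = -7098004/291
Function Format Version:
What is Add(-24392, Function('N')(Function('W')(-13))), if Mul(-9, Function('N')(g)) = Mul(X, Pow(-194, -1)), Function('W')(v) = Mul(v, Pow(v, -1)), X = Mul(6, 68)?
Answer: Rational(-7098004, 291) ≈ -24392.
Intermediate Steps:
X = 408
Function('W')(v) = 1
Function('N')(g) = Rational(68, 291) (Function('N')(g) = Mul(Rational(-1, 9), Mul(408, Pow(-194, -1))) = Mul(Rational(-1, 9), Mul(408, Rational(-1, 194))) = Mul(Rational(-1, 9), Rational(-204, 97)) = Rational(68, 291))
Add(-24392, Function('N')(Function('W')(-13))) = Add(-24392, Rational(68, 291)) = Rational(-7098004, 291)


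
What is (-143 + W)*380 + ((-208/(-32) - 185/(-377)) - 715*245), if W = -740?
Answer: -385073839/754 ≈ -5.1071e+5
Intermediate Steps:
(-143 + W)*380 + ((-208/(-32) - 185/(-377)) - 715*245) = (-143 - 740)*380 + ((-208/(-32) - 185/(-377)) - 715*245) = -883*380 + ((-208*(-1/32) - 185*(-1/377)) - 175175) = -335540 + ((13/2 + 185/377) - 175175) = -335540 + (5271/754 - 175175) = -335540 - 132076679/754 = -385073839/754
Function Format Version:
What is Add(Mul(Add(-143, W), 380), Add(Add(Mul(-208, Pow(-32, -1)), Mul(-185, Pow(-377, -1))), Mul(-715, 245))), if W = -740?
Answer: Rational(-385073839, 754) ≈ -5.1071e+5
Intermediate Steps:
Add(Mul(Add(-143, W), 380), Add(Add(Mul(-208, Pow(-32, -1)), Mul(-185, Pow(-377, -1))), Mul(-715, 245))) = Add(Mul(Add(-143, -740), 380), Add(Add(Mul(-208, Pow(-32, -1)), Mul(-185, Pow(-377, -1))), Mul(-715, 245))) = Add(Mul(-883, 380), Add(Add(Mul(-208, Rational(-1, 32)), Mul(-185, Rational(-1, 377))), -175175)) = Add(-335540, Add(Add(Rational(13, 2), Rational(185, 377)), -175175)) = Add(-335540, Add(Rational(5271, 754), -175175)) = Add(-335540, Rational(-132076679, 754)) = Rational(-385073839, 754)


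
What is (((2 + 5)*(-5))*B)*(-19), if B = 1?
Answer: 665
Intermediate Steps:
(((2 + 5)*(-5))*B)*(-19) = (((2 + 5)*(-5))*1)*(-19) = ((7*(-5))*1)*(-19) = -35*1*(-19) = -35*(-19) = 665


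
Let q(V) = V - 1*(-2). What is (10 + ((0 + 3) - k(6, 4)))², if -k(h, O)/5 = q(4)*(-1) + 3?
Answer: 4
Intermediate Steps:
q(V) = 2 + V (q(V) = V + 2 = 2 + V)
k(h, O) = 15 (k(h, O) = -5*((2 + 4)*(-1) + 3) = -5*(6*(-1) + 3) = -5*(-6 + 3) = -5*(-3) = 15)
(10 + ((0 + 3) - k(6, 4)))² = (10 + ((0 + 3) - 1*15))² = (10 + (3 - 15))² = (10 - 12)² = (-2)² = 4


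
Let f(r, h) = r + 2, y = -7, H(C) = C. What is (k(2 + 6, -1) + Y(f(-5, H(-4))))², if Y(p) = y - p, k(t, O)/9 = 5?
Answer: 1681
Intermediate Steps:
k(t, O) = 45 (k(t, O) = 9*5 = 45)
f(r, h) = 2 + r
Y(p) = -7 - p
(k(2 + 6, -1) + Y(f(-5, H(-4))))² = (45 + (-7 - (2 - 5)))² = (45 + (-7 - 1*(-3)))² = (45 + (-7 + 3))² = (45 - 4)² = 41² = 1681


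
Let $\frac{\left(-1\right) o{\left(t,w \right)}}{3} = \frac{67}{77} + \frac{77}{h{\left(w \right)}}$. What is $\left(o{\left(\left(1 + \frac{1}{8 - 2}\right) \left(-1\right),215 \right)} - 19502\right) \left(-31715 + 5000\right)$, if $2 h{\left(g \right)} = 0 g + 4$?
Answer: $\frac{80719292355}{154} \approx 5.2415 \cdot 10^{8}$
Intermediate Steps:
$h{\left(g \right)} = 2$ ($h{\left(g \right)} = \frac{0 g + 4}{2} = \frac{0 + 4}{2} = \frac{1}{2} \cdot 4 = 2$)
$o{\left(t,w \right)} = - \frac{18189}{154}$ ($o{\left(t,w \right)} = - 3 \left(\frac{67}{77} + \frac{77}{2}\right) = \left(-3\right) \frac{6063}{154} = - \frac{18189}{154}$)
$\left(o{\left(\left(1 + \frac{1}{8 - 2}\right) \left(-1\right),215 \right)} - 19502\right) \left(-31715 + 5000\right) = \left(- \frac{18189}{154} - 19502\right) \left(-31715 + 5000\right) = \left(- \frac{3021497}{154}\right) \left(-26715\right) = \frac{80719292355}{154}$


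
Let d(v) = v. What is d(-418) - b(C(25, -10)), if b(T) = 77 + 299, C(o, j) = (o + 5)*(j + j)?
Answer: -794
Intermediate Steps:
C(o, j) = 2*j*(5 + o) (C(o, j) = (5 + o)*(2*j) = 2*j*(5 + o))
b(T) = 376
d(-418) - b(C(25, -10)) = -418 - 1*376 = -418 - 376 = -794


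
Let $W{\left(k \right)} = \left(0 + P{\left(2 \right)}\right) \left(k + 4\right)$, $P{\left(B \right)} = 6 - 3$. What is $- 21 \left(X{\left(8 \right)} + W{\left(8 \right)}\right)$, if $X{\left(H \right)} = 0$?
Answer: $-756$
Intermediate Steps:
$P{\left(B \right)} = 3$
$W{\left(k \right)} = 12 + 3 k$ ($W{\left(k \right)} = \left(0 + 3\right) \left(k + 4\right) = 3 \left(4 + k\right) = 12 + 3 k$)
$- 21 \left(X{\left(8 \right)} + W{\left(8 \right)}\right) = - 21 \left(0 + \left(12 + 3 \cdot 8\right)\right) = - 21 \left(0 + \left(12 + 24\right)\right) = - 21 \left(0 + 36\right) = \left(-21\right) 36 = -756$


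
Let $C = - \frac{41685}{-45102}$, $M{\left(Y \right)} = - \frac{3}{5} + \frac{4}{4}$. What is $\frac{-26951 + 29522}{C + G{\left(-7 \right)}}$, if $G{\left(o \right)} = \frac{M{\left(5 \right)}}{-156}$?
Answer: $\frac{3768610365}{1351004} \approx 2789.5$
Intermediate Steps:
$M{\left(Y \right)} = \frac{2}{5}$ ($M{\left(Y \right)} = \left(-3\right) \frac{1}{5} + 4 \cdot \frac{1}{4} = - \frac{3}{5} + 1 = \frac{2}{5}$)
$C = \frac{13895}{15034}$ ($C = \left(-41685\right) \left(- \frac{1}{45102}\right) = \frac{13895}{15034} \approx 0.92424$)
$G{\left(o \right)} = - \frac{1}{390}$ ($G{\left(o \right)} = \frac{2}{5 \left(-156\right)} = \frac{2}{5} \left(- \frac{1}{156}\right) = - \frac{1}{390}$)
$\frac{-26951 + 29522}{C + G{\left(-7 \right)}} = \frac{-26951 + 29522}{\frac{13895}{15034} - \frac{1}{390}} = \frac{2571}{\frac{1351004}{1465815}} = 2571 \cdot \frac{1465815}{1351004} = \frac{3768610365}{1351004}$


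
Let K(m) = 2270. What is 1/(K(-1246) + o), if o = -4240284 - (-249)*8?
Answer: -1/4236022 ≈ -2.3607e-7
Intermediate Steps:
o = -4238292 (o = -4240284 - 1*(-1992) = -4240284 + 1992 = -4238292)
1/(K(-1246) + o) = 1/(2270 - 4238292) = 1/(-4236022) = -1/4236022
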